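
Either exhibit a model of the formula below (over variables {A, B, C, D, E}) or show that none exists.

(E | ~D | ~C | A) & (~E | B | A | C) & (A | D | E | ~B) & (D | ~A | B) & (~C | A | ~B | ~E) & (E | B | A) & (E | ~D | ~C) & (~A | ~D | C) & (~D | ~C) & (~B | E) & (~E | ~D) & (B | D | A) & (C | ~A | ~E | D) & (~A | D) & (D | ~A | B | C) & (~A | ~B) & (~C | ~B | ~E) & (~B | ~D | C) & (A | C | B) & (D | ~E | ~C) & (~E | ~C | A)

A: 0; B: 1; C: 0; D: 0; E: 1

Suppose D = 0.
From the singleton clause (~A), A = 0.
From the singleton clause (B), B = 1.
From the singleton clause (E), E = 1.
From the singleton clause (~C), C = 0.
Every clause now holds.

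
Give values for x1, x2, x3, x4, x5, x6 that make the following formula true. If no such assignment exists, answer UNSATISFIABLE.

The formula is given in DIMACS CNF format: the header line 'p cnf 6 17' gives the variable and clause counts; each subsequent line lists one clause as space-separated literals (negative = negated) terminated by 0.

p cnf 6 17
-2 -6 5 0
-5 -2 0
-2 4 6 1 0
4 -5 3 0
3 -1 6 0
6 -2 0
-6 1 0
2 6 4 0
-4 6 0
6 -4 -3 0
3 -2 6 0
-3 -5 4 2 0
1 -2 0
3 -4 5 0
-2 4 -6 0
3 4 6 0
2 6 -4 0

Try x5 = True.
Unit clause (¬x2) forces x2 = False.
Try x4 = True.
Unit clause (x6) forces x6 = True.
Unit clause (x1) forces x1 = True.
All clauses hold; x3 can take either value.

x1=True,  x2=False,  x3=True,  x4=True,  x5=True,  x6=True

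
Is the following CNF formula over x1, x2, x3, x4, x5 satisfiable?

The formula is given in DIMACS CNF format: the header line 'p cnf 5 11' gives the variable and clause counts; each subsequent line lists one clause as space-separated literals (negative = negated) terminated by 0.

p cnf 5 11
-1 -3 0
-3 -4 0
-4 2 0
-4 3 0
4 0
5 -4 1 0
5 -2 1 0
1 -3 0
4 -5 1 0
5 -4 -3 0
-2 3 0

No, unsatisfiable

From the singleton clause (x4), x4 = True.
From the singleton clause (¬x3), x3 = False.
That conflicts with the unit clause (x3).
No assignment satisfies every clause.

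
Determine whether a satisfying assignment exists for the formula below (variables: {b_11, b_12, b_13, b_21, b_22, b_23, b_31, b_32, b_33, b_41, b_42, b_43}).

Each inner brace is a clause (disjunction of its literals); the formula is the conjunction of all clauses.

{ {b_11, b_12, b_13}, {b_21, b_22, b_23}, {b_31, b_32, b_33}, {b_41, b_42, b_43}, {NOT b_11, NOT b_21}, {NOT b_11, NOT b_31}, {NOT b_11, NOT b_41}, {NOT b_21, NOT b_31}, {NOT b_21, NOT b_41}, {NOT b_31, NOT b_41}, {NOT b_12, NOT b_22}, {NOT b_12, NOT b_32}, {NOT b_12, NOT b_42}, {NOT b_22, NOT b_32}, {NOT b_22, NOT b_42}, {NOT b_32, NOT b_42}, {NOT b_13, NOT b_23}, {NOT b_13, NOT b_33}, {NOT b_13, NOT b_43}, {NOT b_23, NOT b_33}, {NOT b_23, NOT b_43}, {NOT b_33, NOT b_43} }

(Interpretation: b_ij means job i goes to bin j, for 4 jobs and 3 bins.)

Suppose b_11 = false.
Suppose b_12 = true.
(NOT b_22) alone gives b_22 = false.
(NOT b_32) alone gives b_32 = false.
(NOT b_42) alone gives b_42 = false.
Suppose b_21 = true.
(NOT b_31) alone gives b_31 = false.
(b_33) alone gives b_33 = true.
(NOT b_41) alone gives b_41 = false.
(b_43) alone gives b_43 = true.
Now (NOT b_43) is unsatisfied and unit — conflict.
So b_21 must be the other value — set b_21 = false.
(b_23) alone gives b_23 = true.
(NOT b_13) alone gives b_13 = false.
(NOT b_33) alone gives b_33 = false.
(b_31) alone gives b_31 = true.
(NOT b_41) alone gives b_41 = false.
(b_43) alone gives b_43 = true.
Now (NOT b_43) is unsatisfied and unit — conflict.
Either choice for b_21 ends in contradiction.
So b_12 must be the other value — set b_12 = false.
(b_13) alone gives b_13 = true.
(NOT b_23) alone gives b_23 = false.
(NOT b_33) alone gives b_33 = false.
(NOT b_43) alone gives b_43 = false.
Suppose b_21 = true.
(NOT b_31) alone gives b_31 = false.
(b_32) alone gives b_32 = true.
(NOT b_41) alone gives b_41 = false.
(b_42) alone gives b_42 = true.
Now (NOT b_42) is unsatisfied and unit — conflict.
So b_21 must be the other value — set b_21 = false.
(b_22) alone gives b_22 = true.
(NOT b_32) alone gives b_32 = false.
(b_31) alone gives b_31 = true.
(NOT b_41) alone gives b_41 = false.
(b_42) alone gives b_42 = true.
Now (NOT b_42) is unsatisfied and unit — conflict.
Either choice for b_21 ends in contradiction.
Either choice for b_12 ends in contradiction.
So b_11 must be the other value — set b_11 = true.
(NOT b_21) alone gives b_21 = false.
(NOT b_31) alone gives b_31 = false.
(NOT b_41) alone gives b_41 = false.
Suppose b_22 = true.
(NOT b_12) alone gives b_12 = false.
(NOT b_32) alone gives b_32 = false.
(b_33) alone gives b_33 = true.
(NOT b_42) alone gives b_42 = false.
(b_43) alone gives b_43 = true.
Now (NOT b_43) is unsatisfied and unit — conflict.
So b_22 must be the other value — set b_22 = false.
(b_23) alone gives b_23 = true.
(NOT b_13) alone gives b_13 = false.
(NOT b_33) alone gives b_33 = false.
(b_32) alone gives b_32 = true.
(NOT b_12) alone gives b_12 = false.
(NOT b_42) alone gives b_42 = false.
(b_43) alone gives b_43 = true.
Now (NOT b_43) is unsatisfied and unit — conflict.
Either choice for b_22 ends in contradiction.
Either choice for b_11 ends in contradiction.
No assignment satisfies every clause.

No, unsatisfiable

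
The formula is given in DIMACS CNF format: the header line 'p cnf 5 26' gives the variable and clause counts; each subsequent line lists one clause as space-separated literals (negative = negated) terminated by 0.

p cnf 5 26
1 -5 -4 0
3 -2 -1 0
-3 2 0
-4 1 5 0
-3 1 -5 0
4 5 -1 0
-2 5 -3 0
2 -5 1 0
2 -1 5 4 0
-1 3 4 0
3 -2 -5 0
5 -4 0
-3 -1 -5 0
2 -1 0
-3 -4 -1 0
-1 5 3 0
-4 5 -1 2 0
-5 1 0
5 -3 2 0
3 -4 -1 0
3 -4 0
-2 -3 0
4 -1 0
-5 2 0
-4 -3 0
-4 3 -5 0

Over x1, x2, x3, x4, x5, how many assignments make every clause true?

2

There are 2^5 = 32 truth assignments over (x1, x2, x3, x4, x5).
Split on x2. With x2 = True, the clauses containing x2 are satisfied and ¬x2 drops from the rest; 1 of the 2^4 = 16 assignments to the other variables satisfy what remains.
With x2 = False, by the same count on the reduced clause set, 1 assignment works.
(One model: x1=F, x2=F, x3=F, x4=F, x5=F.)
Total: 1 + 1 = 2.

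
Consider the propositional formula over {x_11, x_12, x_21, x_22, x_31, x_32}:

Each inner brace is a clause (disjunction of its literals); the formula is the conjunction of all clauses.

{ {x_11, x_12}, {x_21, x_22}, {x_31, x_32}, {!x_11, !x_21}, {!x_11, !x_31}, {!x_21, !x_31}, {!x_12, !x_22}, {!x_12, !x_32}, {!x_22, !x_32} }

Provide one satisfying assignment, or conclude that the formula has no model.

UNSATISFIABLE

Case x_11 = true:
From the singleton clause (!x_21), x_21 = false.
From the singleton clause (x_22), x_22 = true.
From the singleton clause (!x_31), x_31 = false.
From the singleton clause (x_32), x_32 = true.
But (!x_32) is also a unit clause — contradiction.
Backtrack on x_11: now try x_11 = false.
From the singleton clause (x_12), x_12 = true.
From the singleton clause (!x_22), x_22 = false.
From the singleton clause (x_21), x_21 = true.
From the singleton clause (!x_31), x_31 = false.
From the singleton clause (x_32), x_32 = true.
But (!x_32) is also a unit clause — contradiction.
Both values of x_11 lead to a conflict.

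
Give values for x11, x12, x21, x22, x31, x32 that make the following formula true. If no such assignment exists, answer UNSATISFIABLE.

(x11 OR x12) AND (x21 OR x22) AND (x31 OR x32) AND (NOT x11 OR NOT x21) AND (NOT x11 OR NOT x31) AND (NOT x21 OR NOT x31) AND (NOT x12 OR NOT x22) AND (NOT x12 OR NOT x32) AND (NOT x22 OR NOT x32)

UNSATISFIABLE

Try x11 = true.
The clause (NOT x21) is unit, so x21 = false.
The clause (x22) is unit, so x22 = true.
The clause (NOT x31) is unit, so x31 = false.
The clause (x32) is unit, so x32 = true.
That conflicts with the unit clause (NOT x32).
Backtrack on x11: now try x11 = false.
The clause (x12) is unit, so x12 = true.
The clause (NOT x22) is unit, so x22 = false.
The clause (x21) is unit, so x21 = true.
The clause (NOT x31) is unit, so x31 = false.
The clause (x32) is unit, so x32 = true.
That conflicts with the unit clause (NOT x32).
Either choice for x11 ends in contradiction.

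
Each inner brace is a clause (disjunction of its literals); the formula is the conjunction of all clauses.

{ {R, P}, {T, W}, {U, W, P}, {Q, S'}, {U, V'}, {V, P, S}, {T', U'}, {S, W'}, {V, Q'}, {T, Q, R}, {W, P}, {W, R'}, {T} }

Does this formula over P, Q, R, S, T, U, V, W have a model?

Yes

From the singleton clause (T), T = 1.
From the singleton clause (U'), U = 0.
From the singleton clause (V'), V = 0.
From the singleton clause (Q'), Q = 0.
From the singleton clause (S'), S = 0.
From the singleton clause (P), P = 1.
From the singleton clause (W'), W = 0.
From the singleton clause (R'), R = 0.
Every clause now holds.
A satisfying assignment: P=1; Q=0; R=0; S=0; T=1; U=0; V=0; W=0.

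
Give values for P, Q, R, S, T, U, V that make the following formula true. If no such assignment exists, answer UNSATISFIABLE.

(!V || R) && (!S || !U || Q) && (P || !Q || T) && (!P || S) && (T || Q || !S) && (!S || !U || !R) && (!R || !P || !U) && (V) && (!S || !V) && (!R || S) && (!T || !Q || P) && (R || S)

UNSATISFIABLE

From the singleton clause (V), V = true.
From the singleton clause (R), R = true.
From the singleton clause (!S), S = false.
Now (S) is unsatisfied and unit — conflict.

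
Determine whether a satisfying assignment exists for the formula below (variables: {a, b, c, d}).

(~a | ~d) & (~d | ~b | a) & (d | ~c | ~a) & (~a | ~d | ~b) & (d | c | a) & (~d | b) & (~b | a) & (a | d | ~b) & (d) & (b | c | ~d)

No, unsatisfiable

From the singleton clause (d), d = 1.
From the singleton clause (~a), a = 0.
From the singleton clause (~b), b = 0.
But (b) is also a unit clause — contradiction.
No assignment satisfies every clause.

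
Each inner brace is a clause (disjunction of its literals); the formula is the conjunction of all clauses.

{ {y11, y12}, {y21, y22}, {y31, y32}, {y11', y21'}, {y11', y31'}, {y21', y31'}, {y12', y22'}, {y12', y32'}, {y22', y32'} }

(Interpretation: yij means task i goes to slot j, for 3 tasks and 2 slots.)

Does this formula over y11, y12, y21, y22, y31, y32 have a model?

Suppose y11 = 1.
The clause (y21') is unit, so y21 = 0.
The clause (y22) is unit, so y22 = 1.
The clause (y31') is unit, so y31 = 0.
The clause (y32) is unit, so y32 = 1.
That conflicts with the unit clause (y32').
Undo y11 and try y11 = 0.
The clause (y12) is unit, so y12 = 1.
The clause (y22') is unit, so y22 = 0.
The clause (y21) is unit, so y21 = 1.
The clause (y31') is unit, so y31 = 0.
The clause (y32) is unit, so y32 = 1.
That conflicts with the unit clause (y32').
Either choice for y11 ends in contradiction.
No assignment satisfies every clause.

Unsatisfiable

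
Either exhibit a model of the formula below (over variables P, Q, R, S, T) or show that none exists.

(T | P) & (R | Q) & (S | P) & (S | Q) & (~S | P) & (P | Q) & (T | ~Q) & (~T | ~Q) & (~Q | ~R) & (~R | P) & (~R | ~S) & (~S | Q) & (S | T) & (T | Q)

Suppose T = 1.
Unit clause (~Q) forces Q = 0.
Unit clause (R) forces R = 1.
Unit clause (S) forces S = 1.
Now (~S) is unsatisfied and unit — conflict.
That branch fails; take T = 0 instead.
Unit clause (P) forces P = 1.
Unit clause (~Q) forces Q = 0.
Now (Q) is unsatisfied and unit — conflict.
Neither T = 1 nor T = 0 works.

UNSATISFIABLE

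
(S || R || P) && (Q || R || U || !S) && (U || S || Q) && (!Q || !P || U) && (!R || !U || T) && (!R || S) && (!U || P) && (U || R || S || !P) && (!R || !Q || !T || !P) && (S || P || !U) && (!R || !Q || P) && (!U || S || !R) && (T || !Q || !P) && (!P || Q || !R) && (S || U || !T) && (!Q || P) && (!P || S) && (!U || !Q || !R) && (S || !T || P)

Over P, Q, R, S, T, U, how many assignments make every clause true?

There are 2^6 = 64 truth assignments over (P, Q, R, S, T, U).
Split on R. With R = true, the clauses containing R are satisfied and !R drops from the rest; 2 of the 2^5 = 32 assignments to the other variables satisfy what remains.
With R = false, by the same count on the reduced clause set, 3 assignments work.
(One model: P=F, Q=F, R=T, S=T, T=F, U=F.)
Total: 2 + 3 = 5.

5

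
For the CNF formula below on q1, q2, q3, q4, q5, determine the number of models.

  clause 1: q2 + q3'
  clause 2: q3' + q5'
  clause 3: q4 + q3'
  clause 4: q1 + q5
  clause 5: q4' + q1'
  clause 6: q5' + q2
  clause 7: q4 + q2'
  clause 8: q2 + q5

1

There are 2^5 = 32 truth assignments over (q1, q2, q3, q4, q5).
Split on q5. With q5 = 1, the clauses containing q5 are satisfied and q5' drops from the rest; 1 of the 2^4 = 16 assignments to the other variables satisfy what remains.
With q5 = 0, by the same count on the reduced clause set, 0 assignments work.
Total: 1 + 0 = 1.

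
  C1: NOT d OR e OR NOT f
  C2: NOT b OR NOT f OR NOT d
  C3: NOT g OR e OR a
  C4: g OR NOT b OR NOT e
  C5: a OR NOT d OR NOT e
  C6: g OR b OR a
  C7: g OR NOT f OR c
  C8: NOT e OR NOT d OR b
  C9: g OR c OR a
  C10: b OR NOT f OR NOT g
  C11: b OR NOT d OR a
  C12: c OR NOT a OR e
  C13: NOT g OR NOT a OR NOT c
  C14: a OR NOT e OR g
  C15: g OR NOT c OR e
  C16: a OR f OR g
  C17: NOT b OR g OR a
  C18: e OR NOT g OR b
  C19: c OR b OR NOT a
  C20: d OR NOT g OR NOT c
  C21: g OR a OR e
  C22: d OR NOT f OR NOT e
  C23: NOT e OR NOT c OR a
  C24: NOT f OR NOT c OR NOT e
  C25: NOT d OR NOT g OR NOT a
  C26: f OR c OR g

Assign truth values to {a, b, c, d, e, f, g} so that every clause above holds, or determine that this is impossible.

a: false; b: true; c: false; d: false; e: true; f: false; g: true

Branch on d: set d = false.
Branch on g: set g = true.
From the singleton clause (NOT c), c = false.
Branch on e: set e = true.
From the singleton clause (NOT f), f = false.
Branch on b: set b = true.
All clauses hold; a can take either value.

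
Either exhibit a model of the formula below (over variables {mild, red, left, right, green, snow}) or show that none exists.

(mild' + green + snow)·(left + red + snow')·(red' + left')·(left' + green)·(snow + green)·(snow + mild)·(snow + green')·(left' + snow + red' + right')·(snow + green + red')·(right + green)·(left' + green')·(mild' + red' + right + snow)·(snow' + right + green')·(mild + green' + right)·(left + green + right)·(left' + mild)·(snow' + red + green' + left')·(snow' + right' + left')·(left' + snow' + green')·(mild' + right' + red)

Branch on red: set red = 1.
The clause (left') is unit, so left = 0.
Branch on snow: set snow = 1.
Branch on right: set right = 1.
All clauses hold; mild, green can take either value.

mild ↦ 0; red ↦ 1; left ↦ 0; right ↦ 1; green ↦ 1; snow ↦ 1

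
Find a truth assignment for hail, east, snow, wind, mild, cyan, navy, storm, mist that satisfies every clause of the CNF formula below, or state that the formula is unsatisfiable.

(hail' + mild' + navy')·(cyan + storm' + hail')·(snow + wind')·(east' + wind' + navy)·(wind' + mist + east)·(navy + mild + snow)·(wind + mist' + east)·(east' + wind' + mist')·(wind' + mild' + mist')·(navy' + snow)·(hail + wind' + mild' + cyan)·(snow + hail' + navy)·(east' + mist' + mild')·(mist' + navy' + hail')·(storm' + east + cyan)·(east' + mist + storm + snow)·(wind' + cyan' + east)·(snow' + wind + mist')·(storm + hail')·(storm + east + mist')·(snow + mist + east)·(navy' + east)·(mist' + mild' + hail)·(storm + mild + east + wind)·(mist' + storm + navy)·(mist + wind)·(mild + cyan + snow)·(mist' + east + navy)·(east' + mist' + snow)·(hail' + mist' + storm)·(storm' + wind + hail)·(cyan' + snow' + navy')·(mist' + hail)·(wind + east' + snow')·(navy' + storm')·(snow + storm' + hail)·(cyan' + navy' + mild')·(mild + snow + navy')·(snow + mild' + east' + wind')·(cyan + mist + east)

hail: 0; east: 1; snow: 1; wind: 1; mild: 0; cyan: 0; navy: 1; storm: 0; mist: 0

Case snow = 1:
Case wind = 1:
Case east = 1:
From the singleton clause (navy), navy = 1.
From the singleton clause (mist'), mist = 0.
From the singleton clause (cyan'), cyan = 0.
From the singleton clause (storm'), storm = 0.
From the singleton clause (hail'), hail = 0.
From the singleton clause (mild'), mild = 0.
Every clause now holds.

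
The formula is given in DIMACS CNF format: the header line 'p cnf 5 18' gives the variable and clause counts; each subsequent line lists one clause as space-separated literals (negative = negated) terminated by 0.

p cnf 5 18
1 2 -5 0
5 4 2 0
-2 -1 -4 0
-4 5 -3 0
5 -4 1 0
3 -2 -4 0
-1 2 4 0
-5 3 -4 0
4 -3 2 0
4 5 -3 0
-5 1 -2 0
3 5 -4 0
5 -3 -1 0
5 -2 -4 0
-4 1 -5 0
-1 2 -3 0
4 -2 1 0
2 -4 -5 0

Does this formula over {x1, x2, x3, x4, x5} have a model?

Suppose x1 = True.
Suppose x2 = True.
From the singleton clause (¬x4), x4 = False.
Suppose x5 = True.
All clauses hold; x3 can take either value.
A satisfying assignment: x1=True, x2=True, x3=True, x4=False, x5=True.

Yes, satisfiable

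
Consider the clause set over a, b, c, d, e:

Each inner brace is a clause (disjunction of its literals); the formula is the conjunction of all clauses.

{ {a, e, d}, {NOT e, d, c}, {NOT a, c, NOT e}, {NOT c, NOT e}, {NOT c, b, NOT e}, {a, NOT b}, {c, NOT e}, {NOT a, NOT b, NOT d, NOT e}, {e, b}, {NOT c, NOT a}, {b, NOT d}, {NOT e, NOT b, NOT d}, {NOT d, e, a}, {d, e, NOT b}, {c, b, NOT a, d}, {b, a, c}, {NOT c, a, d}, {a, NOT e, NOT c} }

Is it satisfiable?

Satisfiable

Branch on c: set c = false.
Unit clause (NOT e) forces e = false.
Unit clause (b) forces b = true.
Unit clause (a) forces a = true.
Unit clause (d) forces d = true.
This assignment satisfies each clause.
A satisfying assignment: a ↦ true; b ↦ true; c ↦ false; d ↦ true; e ↦ false.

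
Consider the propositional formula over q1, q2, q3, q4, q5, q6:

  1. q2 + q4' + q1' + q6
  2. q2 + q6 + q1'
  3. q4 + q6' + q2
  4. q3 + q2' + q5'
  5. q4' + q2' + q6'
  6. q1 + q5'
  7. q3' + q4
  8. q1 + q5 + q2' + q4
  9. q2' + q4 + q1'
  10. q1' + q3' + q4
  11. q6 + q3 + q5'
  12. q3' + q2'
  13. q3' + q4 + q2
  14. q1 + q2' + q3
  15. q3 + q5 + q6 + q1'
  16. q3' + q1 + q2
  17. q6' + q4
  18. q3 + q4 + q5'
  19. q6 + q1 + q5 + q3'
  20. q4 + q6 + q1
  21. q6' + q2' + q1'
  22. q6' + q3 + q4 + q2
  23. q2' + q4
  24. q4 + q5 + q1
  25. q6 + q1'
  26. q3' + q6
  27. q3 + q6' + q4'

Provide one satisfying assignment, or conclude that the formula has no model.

Branch on q1: set q1 = 1.
The clause (q6) is unit, so q6 = 1.
The clause (q4) is unit, so q4 = 1.
The clause (q2') is unit, so q2 = 0.
The clause (q3) is unit, so q3 = 1.
Every clause is now satisfied; q5 is unconstrained.

q1 ↦ 1, q2 ↦ 0, q3 ↦ 1, q4 ↦ 1, q5 ↦ 0, q6 ↦ 1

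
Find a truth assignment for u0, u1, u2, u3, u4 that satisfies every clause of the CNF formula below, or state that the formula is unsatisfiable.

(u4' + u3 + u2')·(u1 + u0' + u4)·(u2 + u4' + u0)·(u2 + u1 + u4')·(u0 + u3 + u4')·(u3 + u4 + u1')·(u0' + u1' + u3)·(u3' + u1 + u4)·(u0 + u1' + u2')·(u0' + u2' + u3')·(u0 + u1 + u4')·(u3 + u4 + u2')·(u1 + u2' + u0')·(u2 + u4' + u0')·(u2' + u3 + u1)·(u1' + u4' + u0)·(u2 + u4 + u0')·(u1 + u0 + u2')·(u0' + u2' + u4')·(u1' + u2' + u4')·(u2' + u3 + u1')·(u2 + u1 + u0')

u0 ↦ 0; u1 ↦ 1; u2 ↦ 0; u3 ↦ 1; u4 ↦ 0

Case u4 = 0:
Case u1 = 1:
The clause (u3) is unit, so u3 = 1.
Case u0 = 0:
The clause (u2') is unit, so u2 = 0.
Every clause now holds.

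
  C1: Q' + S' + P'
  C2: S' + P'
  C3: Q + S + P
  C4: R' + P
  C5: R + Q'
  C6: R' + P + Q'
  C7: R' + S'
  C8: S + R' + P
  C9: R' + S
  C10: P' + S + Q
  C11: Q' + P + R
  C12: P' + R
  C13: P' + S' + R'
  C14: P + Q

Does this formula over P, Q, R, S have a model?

No, unsatisfiable

Try S = 0.
The clause (R') is unit, so R = 0.
The clause (Q') is unit, so Q = 0.
The clause (P) is unit, so P = 1.
But (P') is also a unit clause — contradiction.
So S must be the other value — set S = 1.
The clause (P') is unit, so P = 0.
The clause (R') is unit, so R = 0.
The clause (Q') is unit, so Q = 0.
But (Q) is also a unit clause — contradiction.
Neither S = 1 nor S = 0 works.
No assignment satisfies every clause.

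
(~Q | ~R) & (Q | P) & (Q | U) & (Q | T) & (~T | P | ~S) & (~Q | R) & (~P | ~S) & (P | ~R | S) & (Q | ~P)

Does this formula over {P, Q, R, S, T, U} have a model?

Case Q = 0:
The clause (P) is unit, so P = 1.
Now (~P) is unsatisfied and unit — conflict.
Undo Q and try Q = 1.
The clause (~R) is unit, so R = 0.
Now (R) is unsatisfied and unit — conflict.
Neither Q = 1 nor Q = 0 works.
No assignment satisfies every clause.

No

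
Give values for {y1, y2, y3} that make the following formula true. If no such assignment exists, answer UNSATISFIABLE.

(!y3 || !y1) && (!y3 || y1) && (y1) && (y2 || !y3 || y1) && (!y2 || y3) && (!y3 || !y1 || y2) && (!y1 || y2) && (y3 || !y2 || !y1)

Unit clause (y1) forces y1 = true.
Unit clause (!y3) forces y3 = false.
Unit clause (!y2) forces y2 = false.
Now (y2) is unsatisfied and unit — conflict.

UNSATISFIABLE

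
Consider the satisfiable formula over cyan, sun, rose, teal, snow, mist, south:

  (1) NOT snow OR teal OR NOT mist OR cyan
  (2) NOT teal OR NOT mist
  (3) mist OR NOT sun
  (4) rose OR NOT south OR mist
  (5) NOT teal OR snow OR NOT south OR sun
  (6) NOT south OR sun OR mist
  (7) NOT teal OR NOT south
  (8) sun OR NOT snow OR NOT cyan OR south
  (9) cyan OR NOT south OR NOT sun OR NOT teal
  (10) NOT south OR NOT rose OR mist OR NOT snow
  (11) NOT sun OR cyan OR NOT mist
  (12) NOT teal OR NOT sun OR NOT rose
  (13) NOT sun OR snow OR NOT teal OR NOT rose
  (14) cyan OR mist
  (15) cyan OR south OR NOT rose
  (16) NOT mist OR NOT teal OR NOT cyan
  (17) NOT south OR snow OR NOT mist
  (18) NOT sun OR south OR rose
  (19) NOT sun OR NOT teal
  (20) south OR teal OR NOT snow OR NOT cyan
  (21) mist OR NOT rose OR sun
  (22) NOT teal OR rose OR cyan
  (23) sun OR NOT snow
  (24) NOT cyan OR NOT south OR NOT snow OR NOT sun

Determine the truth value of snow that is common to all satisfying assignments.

Suppose snow = true.
Unit clause (sun) forces sun = true.
Unit clause (mist) forces mist = true.
Unit clause (NOT teal) forces teal = false.
Unit clause (cyan) forces cyan = true.
Unit clause (south) forces south = true.
That conflicts with the unit clause (NOT south).
So every satisfying assignment has snow = False.

False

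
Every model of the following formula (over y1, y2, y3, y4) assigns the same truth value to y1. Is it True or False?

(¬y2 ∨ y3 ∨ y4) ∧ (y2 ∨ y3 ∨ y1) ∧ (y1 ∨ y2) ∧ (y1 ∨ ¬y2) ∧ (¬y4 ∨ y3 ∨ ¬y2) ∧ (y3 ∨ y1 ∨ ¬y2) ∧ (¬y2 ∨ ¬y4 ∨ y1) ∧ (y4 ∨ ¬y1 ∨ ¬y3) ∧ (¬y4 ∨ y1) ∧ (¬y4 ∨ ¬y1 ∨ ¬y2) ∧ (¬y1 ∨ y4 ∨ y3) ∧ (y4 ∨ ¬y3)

Suppose y1 = False.
From the singleton clause (y2), y2 = True.
But (¬y2) is also a unit clause — contradiction.
So every satisfying assignment has y1 = True.

True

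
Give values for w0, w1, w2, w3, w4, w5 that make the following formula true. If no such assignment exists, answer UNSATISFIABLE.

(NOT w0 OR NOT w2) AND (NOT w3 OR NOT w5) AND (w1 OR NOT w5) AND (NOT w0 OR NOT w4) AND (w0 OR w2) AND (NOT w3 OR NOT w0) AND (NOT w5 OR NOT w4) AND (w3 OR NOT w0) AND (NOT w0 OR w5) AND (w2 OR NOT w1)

Case w0 = false:
The clause (w2) is unit, so w2 = true.
Case w3 = true:
The clause (NOT w5) is unit, so w5 = false.
Every clause is now satisfied; w1, w4 are unconstrained.

w0 ↦ false,  w1 ↦ false,  w2 ↦ true,  w3 ↦ true,  w4 ↦ false,  w5 ↦ false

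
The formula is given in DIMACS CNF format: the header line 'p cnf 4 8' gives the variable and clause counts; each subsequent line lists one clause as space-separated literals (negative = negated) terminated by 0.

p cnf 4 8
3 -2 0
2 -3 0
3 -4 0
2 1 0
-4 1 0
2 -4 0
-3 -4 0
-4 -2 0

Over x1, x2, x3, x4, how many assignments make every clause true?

There are 2^4 = 16 truth assignments over (x1, x2, x3, x4).
Split on x2. With x2 = True, the clauses containing x2 are satisfied and ¬x2 drops from the rest; 2 of the 2^3 = 8 assignments to the other variables satisfy what remains.
With x2 = False, by the same count on the reduced clause set, 1 assignment works.
Total: 2 + 1 = 3.

3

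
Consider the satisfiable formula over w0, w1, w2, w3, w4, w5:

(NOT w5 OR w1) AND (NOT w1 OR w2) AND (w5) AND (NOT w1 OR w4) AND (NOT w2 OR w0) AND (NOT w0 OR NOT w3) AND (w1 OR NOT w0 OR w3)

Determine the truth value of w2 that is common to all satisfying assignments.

True

Suppose w2 = false.
From the singleton clause (NOT w1), w1 = false.
From the singleton clause (NOT w5), w5 = false.
That conflicts with the unit clause (w5).
So every satisfying assignment has w2 = True.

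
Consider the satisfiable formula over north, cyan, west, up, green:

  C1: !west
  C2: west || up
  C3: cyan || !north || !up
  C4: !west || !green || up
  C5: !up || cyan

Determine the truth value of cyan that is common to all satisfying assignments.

Suppose cyan = false.
Unit clause (!west) forces west = false.
Unit clause (up) forces up = true.
But (!up) is also a unit clause — contradiction.
So every satisfying assignment has cyan = True.

True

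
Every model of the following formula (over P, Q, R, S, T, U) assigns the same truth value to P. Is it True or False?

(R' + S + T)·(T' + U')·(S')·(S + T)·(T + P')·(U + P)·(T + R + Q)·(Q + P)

True

Suppose P = 0.
(S') alone gives S = 0.
(T) alone gives T = 1.
(U') alone gives U = 0.
That conflicts with the unit clause (U).
So every satisfying assignment has P = True.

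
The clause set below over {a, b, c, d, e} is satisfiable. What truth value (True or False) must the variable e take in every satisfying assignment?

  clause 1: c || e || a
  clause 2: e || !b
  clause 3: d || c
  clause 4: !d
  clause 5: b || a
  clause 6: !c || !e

Suppose e = true.
From the singleton clause (!d), d = false.
From the singleton clause (c), c = true.
Now (!c) is unsatisfied and unit — conflict.
So every satisfying assignment has e = False.

False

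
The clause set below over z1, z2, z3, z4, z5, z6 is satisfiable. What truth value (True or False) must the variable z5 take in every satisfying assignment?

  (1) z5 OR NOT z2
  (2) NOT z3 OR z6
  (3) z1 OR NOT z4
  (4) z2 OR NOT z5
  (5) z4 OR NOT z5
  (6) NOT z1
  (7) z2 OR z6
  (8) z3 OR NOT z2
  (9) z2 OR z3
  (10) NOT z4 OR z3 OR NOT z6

False

Suppose z5 = true.
(z2) alone gives z2 = true.
(z4) alone gives z4 = true.
(z1) alone gives z1 = true.
But (NOT z1) is also a unit clause — contradiction.
So every satisfying assignment has z5 = False.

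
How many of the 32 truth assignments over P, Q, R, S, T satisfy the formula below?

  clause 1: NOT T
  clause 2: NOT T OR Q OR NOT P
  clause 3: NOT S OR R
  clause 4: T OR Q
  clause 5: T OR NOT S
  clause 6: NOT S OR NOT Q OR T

4

There are 2^5 = 32 truth assignments over (P, Q, R, S, T).
Split on T. With T = true, the clauses containing T are satisfied and NOT T drops from the rest; 0 of the 2^4 = 16 assignments to the other variables satisfy what remains.
With T = false, by the same count on the reduced clause set, 4 assignments work.
(One model: P=F, Q=T, R=F, S=F, T=F.)
Total: 0 + 4 = 4.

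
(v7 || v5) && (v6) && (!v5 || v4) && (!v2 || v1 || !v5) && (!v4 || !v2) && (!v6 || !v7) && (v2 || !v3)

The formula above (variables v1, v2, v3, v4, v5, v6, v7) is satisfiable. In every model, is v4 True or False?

Suppose v4 = false.
Unit clause (v6) forces v6 = true.
Unit clause (!v5) forces v5 = false.
Unit clause (v7) forces v7 = true.
That conflicts with the unit clause (!v7).
So every satisfying assignment has v4 = True.

True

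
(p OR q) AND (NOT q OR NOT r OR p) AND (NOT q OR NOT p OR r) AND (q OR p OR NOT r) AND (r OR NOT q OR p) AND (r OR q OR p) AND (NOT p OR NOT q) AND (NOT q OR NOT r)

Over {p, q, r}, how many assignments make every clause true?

There are 2^3 = 8 truth assignments over (p, q, r).
Check each against the 8 clauses (columns in the order p, q, r):
  F F F  ✗ fails (p OR q)
  F F T  ✗ fails (p OR q)
  F T F  ✗ fails (r OR NOT q OR p)
  F T T  ✗ fails (NOT q OR NOT r OR p)
  T F F  ✓ satisfies all
  T F T  ✓ satisfies all
  T T F  ✗ fails (NOT q OR NOT p OR r)
  T T T  ✗ fails (NOT p OR NOT q)
2 of the 8 rows are models.

2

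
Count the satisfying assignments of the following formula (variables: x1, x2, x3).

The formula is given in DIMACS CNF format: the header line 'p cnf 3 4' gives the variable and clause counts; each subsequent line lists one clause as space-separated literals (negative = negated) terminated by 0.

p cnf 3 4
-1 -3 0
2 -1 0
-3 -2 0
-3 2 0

3

There are 2^3 = 8 truth assignments over (x1, x2, x3).
Check each against the 4 clauses (columns in the order x1, x2, x3):
  F F F  ✓ satisfies all
  F F T  ✗ fails (¬x3 ∨ x2)
  F T F  ✓ satisfies all
  F T T  ✗ fails (¬x3 ∨ ¬x2)
  T F F  ✗ fails (x2 ∨ ¬x1)
  T F T  ✗ fails (¬x1 ∨ ¬x3)
  T T F  ✓ satisfies all
  T T T  ✗ fails (¬x1 ∨ ¬x3)
3 of the 8 rows are models.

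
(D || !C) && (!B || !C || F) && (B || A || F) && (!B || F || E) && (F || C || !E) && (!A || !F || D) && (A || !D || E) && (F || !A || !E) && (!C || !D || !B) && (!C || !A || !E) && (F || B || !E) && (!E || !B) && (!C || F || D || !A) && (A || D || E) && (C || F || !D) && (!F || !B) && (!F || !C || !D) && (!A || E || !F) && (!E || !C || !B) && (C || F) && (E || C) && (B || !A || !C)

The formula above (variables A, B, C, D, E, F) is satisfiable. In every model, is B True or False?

False

Suppose B = true.
(!E) alone gives E = false.
(F) alone gives F = true.
Now (!F) is unsatisfied and unit — conflict.
So every satisfying assignment has B = False.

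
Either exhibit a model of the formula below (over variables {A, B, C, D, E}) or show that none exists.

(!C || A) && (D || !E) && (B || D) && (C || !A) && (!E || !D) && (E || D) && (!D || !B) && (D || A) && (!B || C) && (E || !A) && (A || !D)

UNSATISFIABLE

Branch on C: set C = false.
Unit clause (!A) forces A = false.
Unit clause (D) forces D = true.
That conflicts with the unit clause (!D).
That branch fails; take C = true instead.
Unit clause (A) forces A = true.
Unit clause (E) forces E = true.
Unit clause (D) forces D = true.
That conflicts with the unit clause (!D).
Either choice for C ends in contradiction.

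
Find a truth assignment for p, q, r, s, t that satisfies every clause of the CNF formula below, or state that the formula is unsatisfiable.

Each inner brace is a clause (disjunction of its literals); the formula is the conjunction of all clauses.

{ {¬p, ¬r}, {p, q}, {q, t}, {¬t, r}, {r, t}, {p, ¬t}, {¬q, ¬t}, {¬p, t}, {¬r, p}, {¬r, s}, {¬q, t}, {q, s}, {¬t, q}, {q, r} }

Case p = False:
(q) alone gives q = True.
(¬t) alone gives t = False.
That conflicts with the unit clause (t).
Undo p and try p = True.
(¬r) alone gives r = False.
(¬t) alone gives t = False.
That conflicts with the unit clause (t).
Neither p = True nor p = False works.

UNSATISFIABLE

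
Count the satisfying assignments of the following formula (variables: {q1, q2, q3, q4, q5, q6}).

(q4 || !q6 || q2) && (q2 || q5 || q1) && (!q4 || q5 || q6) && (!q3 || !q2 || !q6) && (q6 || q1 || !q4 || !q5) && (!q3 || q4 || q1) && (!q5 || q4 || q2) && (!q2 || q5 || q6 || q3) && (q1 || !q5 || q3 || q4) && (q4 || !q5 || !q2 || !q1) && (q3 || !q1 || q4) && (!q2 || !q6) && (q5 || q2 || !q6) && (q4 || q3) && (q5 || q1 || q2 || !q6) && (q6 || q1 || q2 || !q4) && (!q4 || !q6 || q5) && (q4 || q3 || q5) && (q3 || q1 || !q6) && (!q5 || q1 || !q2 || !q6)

There are 2^6 = 64 truth assignments over (q1, q2, q3, q4, q5, q6).
Split on q4. With q4 = true, the clauses containing q4 are satisfied and !q4 drops from the rest; 7 of the 2^5 = 32 assignments to the other variables satisfy what remains.
With q4 = false, by the same count on the reduced clause set, 2 assignments work.
Total: 7 + 2 = 9.

9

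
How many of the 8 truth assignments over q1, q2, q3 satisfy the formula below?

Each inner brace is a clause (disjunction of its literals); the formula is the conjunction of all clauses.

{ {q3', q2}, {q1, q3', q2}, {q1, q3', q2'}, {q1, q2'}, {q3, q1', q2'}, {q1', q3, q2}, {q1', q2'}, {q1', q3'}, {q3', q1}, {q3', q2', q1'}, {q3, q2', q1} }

There are 2^3 = 8 truth assignments over (q1, q2, q3).
Split on q3. With q3 = 1, the clauses containing q3 are satisfied and q3' drops from the rest; 0 of the 2^2 = 4 assignments to the other variables satisfy what remains.
With q3 = 0, by the same count on the reduced clause set, 1 assignment works.
(One model: q1=F, q2=F, q3=F.)
Total: 0 + 1 = 1.

1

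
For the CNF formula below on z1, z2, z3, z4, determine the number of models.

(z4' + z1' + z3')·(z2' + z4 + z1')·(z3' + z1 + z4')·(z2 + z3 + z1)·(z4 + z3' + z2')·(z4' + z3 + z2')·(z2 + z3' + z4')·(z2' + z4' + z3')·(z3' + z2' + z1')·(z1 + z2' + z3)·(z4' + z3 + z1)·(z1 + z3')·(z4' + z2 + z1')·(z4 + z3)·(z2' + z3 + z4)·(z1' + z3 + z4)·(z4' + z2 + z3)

There are 2^4 = 16 truth assignments over (z1, z2, z3, z4).
Check each against the 17 clauses (columns in the order z1, z2, z3, z4):
  F F F F  ✗ fails (z2 + z3 + z1)
  F F F T  ✗ fails (z2 + z3 + z1)
  F F T F  ✗ fails (z1 + z3')
  F F T T  ✗ fails (z3' + z1 + z4')
  F T F F  ✗ fails (z1 + z2' + z3)
  F T F T  ✗ fails (z4' + z3 + z2')
  F T T F  ✗ fails (z4 + z3' + z2')
  F T T T  ✗ fails (z3' + z1 + z4')
  T F F F  ✗ fails (z4 + z3)
  T F F T  ✗ fails (z4' + z2 + z1')
  T F T F  ✓ satisfies all
  T F T T  ✗ fails (z4' + z1' + z3')
  T T F F  ✗ fails (z2' + z4 + z1')
  T T F T  ✗ fails (z4' + z3 + z2')
  T T T F  ✗ fails (z2' + z4 + z1')
  T T T T  ✗ fails (z4' + z1' + z3')
1 of the 16 rows is a model.

1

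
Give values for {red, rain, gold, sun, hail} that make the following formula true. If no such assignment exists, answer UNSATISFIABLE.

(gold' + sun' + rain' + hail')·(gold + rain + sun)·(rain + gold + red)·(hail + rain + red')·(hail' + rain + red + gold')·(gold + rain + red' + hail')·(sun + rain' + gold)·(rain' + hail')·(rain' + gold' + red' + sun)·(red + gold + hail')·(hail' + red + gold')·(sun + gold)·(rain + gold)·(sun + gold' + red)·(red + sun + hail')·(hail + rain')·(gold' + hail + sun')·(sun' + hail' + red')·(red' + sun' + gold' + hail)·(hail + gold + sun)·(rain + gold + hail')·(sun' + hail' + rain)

red: 1,  rain: 0,  gold: 1,  sun: 0,  hail: 1

Try rain = 0.
Unit clause (gold) forces gold = 1.
Try hail = 1.
Unit clause (red) forces red = 1.
Unit clause (sun') forces sun = 0.
Every clause now holds.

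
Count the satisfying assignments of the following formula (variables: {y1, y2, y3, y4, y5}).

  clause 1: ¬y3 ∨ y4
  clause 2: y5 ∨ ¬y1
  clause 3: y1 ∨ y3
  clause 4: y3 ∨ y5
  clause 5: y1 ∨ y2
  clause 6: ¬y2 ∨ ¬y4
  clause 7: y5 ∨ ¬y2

4

There are 2^5 = 32 truth assignments over (y1, y2, y3, y4, y5).
Split on y5. With y5 = True, the clauses containing y5 are satisfied and ¬y5 drops from the rest; 4 of the 2^4 = 16 assignments to the other variables satisfy what remains.
With y5 = False, by the same count on the reduced clause set, 0 assignments work.
Total: 4 + 0 = 4.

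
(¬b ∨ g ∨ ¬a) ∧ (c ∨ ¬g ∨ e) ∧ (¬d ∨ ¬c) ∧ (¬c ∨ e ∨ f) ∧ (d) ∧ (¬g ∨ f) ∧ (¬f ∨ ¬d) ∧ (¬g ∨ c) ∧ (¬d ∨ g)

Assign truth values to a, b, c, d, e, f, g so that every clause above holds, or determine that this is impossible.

UNSATISFIABLE

(d) alone gives d = True.
(¬c) alone gives c = False.
(¬f) alone gives f = False.
(¬g) alone gives g = False.
That conflicts with the unit clause (g).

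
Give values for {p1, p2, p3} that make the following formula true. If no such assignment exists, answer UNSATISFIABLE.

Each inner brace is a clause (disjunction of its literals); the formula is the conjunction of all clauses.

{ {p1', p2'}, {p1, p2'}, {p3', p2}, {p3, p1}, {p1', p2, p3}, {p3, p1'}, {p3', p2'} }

UNSATISFIABLE

Suppose p1 = 0.
Unit clause (p2') forces p2 = 0.
Unit clause (p3') forces p3 = 0.
That conflicts with the unit clause (p3).
That branch fails; take p1 = 1 instead.
Unit clause (p2') forces p2 = 0.
Unit clause (p3') forces p3 = 0.
That conflicts with the unit clause (p3).
Either choice for p1 ends in contradiction.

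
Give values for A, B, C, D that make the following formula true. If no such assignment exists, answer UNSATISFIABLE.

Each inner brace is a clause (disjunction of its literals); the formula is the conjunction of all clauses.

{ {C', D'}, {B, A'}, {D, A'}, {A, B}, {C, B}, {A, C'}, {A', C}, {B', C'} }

A=0, B=1, C=0, D=1

Suppose C = 0.
The clause (B) is unit, so B = 1.
The clause (A') is unit, so A = 0.
All clauses hold; D can take either value.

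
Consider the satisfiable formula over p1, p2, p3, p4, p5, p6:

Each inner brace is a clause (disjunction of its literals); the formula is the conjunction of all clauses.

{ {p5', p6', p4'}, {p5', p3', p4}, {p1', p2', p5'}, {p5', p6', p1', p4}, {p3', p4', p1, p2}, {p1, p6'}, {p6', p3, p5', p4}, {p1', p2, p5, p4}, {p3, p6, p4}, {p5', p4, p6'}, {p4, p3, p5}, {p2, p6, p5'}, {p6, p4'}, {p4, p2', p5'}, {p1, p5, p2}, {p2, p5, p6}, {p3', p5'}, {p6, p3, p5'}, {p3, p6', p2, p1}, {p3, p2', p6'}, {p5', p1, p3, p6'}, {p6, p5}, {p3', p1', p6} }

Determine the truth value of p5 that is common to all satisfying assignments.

Suppose p5 = 1.
The clause (p3') is unit, so p3 = 0.
The clause (p6) is unit, so p6 = 1.
The clause (p4') is unit, so p4 = 0.
Now (p4) is unsatisfied and unit — conflict.
So every satisfying assignment has p5 = False.

False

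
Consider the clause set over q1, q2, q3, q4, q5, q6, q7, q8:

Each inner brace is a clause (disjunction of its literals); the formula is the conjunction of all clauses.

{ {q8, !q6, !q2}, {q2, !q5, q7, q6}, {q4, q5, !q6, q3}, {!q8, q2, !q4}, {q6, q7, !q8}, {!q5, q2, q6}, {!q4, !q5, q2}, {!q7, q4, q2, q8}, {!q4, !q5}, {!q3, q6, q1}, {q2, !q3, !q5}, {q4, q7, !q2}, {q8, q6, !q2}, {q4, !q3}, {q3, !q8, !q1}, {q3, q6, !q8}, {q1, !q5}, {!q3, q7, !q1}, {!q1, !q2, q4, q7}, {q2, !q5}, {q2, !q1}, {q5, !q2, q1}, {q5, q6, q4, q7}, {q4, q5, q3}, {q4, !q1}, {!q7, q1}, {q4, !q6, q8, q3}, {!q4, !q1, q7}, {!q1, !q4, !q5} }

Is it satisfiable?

Satisfiable

Branch on q4: set q4 = true.
From the singleton clause (!q5), q5 = false.
Branch on q8: set q8 = true.
From the singleton clause (q2), q2 = true.
From the singleton clause (q1), q1 = true.
From the singleton clause (q3), q3 = true.
From the singleton clause (q7), q7 = true.
No clause remains; q6 is free.
A satisfying assignment: q1 ↦ true, q2 ↦ true, q3 ↦ true, q4 ↦ true, q5 ↦ false, q6 ↦ true, q7 ↦ true, q8 ↦ true.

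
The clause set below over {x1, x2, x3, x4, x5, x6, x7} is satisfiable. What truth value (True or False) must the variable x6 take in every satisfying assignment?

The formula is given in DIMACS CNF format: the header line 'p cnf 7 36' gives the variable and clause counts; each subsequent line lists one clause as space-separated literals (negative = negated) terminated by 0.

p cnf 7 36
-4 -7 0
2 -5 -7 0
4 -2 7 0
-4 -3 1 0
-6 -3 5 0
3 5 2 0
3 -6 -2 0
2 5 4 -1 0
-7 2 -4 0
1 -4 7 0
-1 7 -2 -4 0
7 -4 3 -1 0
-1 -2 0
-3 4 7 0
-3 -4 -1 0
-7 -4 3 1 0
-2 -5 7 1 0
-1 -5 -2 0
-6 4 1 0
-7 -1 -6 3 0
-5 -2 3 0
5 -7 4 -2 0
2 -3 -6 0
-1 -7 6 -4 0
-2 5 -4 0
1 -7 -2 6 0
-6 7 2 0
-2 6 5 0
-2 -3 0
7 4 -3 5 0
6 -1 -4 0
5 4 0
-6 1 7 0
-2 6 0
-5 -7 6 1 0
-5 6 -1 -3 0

False

Suppose x6 = True.
Branch on x4: set x4 = False.
The clause (x1) is unit, so x1 = True.
The clause (¬x2) is unit, so x2 = False.
The clause (x5) is unit, so x5 = True.
The clause (¬x7) is unit, so x7 = False.
That conflicts with the unit clause (x7).
So x4 must be the other value — set x4 = True.
The clause (¬x7) is unit, so x7 = False.
The clause (x1) is unit, so x1 = True.
The clause (¬x2) is unit, so x2 = False.
That conflicts with the unit clause (x2).
Either choice for x4 ends in contradiction.
So every satisfying assignment has x6 = False.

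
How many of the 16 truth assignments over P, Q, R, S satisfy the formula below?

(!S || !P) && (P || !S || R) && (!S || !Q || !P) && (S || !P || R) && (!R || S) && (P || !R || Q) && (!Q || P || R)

There are 2^4 = 16 truth assignments over (P, Q, R, S).
Check each against the 7 clauses (columns in the order P, Q, R, S):
  F F F F  ✓ satisfies all
  F F F T  ✗ fails (P || !S || R)
  F F T F  ✗ fails (!R || S)
  F F T T  ✗ fails (P || !R || Q)
  F T F F  ✗ fails (!Q || P || R)
  F T F T  ✗ fails (P || !S || R)
  F T T F  ✗ fails (!R || S)
  F T T T  ✓ satisfies all
  T F F F  ✗ fails (S || !P || R)
  T F F T  ✗ fails (!S || !P)
  T F T F  ✗ fails (!R || S)
  T F T T  ✗ fails (!S || !P)
  T T F F  ✗ fails (S || !P || R)
  T T F T  ✗ fails (!S || !P)
  T T T F  ✗ fails (!R || S)
  T T T T  ✗ fails (!S || !P)
2 of the 16 rows are models.

2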